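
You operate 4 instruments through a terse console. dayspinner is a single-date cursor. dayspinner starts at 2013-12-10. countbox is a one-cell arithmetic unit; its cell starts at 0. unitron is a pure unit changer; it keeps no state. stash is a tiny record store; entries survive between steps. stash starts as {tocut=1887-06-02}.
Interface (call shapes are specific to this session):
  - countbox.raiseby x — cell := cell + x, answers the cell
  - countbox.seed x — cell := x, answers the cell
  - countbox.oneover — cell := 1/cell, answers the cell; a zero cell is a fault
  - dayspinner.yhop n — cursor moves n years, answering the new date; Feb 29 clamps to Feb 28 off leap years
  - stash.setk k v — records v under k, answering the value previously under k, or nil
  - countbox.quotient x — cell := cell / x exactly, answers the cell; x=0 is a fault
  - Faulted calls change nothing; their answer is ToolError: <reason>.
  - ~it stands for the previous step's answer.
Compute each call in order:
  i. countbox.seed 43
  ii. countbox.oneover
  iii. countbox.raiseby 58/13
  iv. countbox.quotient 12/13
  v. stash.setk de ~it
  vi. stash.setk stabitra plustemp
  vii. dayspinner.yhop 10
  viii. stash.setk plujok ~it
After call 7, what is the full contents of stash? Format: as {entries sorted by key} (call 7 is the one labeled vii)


% countbox.seed x→43
= 43
% countbox.oneover
= 1/43
% countbox.raiseby x→58/13
= 2507/559
% countbox.quotient x→12/13
= 2507/516
% stash.setk k→de v→~it
= nil
% stash.setk k→stabitra v→plustemp
= nil
% dayspinner.yhop n→10
= 2023-12-10
% stash.setk k→plujok v→~it
= nil

Answer: {de=2507/516, stabitra=plustemp, tocut=1887-06-02}


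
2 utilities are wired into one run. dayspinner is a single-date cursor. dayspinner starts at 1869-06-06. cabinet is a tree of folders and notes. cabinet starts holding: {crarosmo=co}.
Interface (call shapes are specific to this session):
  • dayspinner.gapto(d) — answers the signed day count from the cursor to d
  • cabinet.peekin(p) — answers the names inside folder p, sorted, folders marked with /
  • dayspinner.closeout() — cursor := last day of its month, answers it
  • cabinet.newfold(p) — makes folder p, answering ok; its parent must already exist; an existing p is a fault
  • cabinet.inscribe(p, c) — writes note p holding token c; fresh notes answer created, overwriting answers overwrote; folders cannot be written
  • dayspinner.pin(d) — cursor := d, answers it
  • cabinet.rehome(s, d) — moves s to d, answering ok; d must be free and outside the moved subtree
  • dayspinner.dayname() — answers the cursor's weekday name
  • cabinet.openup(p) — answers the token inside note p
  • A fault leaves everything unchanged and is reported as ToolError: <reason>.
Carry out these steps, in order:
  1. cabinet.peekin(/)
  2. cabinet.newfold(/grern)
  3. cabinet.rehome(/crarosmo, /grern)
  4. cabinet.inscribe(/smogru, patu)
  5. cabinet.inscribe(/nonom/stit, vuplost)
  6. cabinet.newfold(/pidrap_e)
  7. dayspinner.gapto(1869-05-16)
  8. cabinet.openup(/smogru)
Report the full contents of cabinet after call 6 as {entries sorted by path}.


Answer: {crarosmo=co, grern/, pidrap_e/, smogru=patu}

Derivation:
> cabinet.peekin p→/
[out] [crarosmo]
> cabinet.newfold p→/grern
[out] ok
> cabinet.rehome s→/crarosmo d→/grern
[out] ToolError: exists
> cabinet.inscribe p→/smogru c→patu
[out] created
> cabinet.inscribe p→/nonom/stit c→vuplost
[out] ToolError: no parent
> cabinet.newfold p→/pidrap_e
[out] ok
> dayspinner.gapto d→1869-05-16
[out] -21
> cabinet.openup p→/smogru
[out] patu


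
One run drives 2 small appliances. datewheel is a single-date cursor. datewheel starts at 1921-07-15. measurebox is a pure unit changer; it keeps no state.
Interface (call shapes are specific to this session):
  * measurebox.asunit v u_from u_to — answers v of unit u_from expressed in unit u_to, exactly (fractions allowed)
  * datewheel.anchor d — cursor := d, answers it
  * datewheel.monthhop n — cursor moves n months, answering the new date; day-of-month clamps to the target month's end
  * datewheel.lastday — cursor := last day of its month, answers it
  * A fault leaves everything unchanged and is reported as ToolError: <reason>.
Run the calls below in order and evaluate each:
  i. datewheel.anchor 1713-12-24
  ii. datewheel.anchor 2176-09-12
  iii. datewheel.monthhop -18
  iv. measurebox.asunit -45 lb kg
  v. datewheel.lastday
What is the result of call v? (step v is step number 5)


Answer: 2175-03-31

Derivation:
I run datewheel.anchor with d=1713-12-24, which returns 1713-12-24.
I call datewheel.anchor with d=2176-09-12, and see 2176-09-12.
Invoking datewheel.monthhop with n=-18, giving 2175-03-12.
I call measurebox.asunit with v=-45, u_from=lb, u_to=kg, and see -408233133/20000000.
I invoke datewheel.lastday(): 2175-03-31.


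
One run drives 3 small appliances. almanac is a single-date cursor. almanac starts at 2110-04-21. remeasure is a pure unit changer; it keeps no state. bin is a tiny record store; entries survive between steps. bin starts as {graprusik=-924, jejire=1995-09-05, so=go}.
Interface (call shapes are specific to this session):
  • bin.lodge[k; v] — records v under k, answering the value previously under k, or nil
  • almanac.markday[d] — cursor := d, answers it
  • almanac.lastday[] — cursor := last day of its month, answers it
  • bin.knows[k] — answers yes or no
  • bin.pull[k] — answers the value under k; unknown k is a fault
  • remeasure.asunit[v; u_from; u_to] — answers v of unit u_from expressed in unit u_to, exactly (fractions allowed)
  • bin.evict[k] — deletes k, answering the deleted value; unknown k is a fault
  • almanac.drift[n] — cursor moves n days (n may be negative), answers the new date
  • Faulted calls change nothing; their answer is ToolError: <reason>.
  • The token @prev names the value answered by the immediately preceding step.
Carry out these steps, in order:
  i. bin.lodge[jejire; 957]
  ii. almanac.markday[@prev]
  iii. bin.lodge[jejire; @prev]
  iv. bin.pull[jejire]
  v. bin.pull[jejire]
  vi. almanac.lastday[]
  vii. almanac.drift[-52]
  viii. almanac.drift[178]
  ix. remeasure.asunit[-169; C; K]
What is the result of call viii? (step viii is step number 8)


% bin.lodge k='jejire' v='957'
[out] 1995-09-05
% almanac.markday d='@prev'
[out] 1995-09-05
% bin.lodge k='jejire' v='@prev'
[out] 957
% bin.pull k='jejire'
[out] 1995-09-05
% bin.pull k='jejire'
[out] 1995-09-05
% almanac.lastday
[out] 1995-09-30
% almanac.drift n='-52'
[out] 1995-08-09
% almanac.drift n='178'
[out] 1996-02-03
% remeasure.asunit v='-169' u_from='C' u_to='K'
[out] 2083/20

Answer: 1996-02-03


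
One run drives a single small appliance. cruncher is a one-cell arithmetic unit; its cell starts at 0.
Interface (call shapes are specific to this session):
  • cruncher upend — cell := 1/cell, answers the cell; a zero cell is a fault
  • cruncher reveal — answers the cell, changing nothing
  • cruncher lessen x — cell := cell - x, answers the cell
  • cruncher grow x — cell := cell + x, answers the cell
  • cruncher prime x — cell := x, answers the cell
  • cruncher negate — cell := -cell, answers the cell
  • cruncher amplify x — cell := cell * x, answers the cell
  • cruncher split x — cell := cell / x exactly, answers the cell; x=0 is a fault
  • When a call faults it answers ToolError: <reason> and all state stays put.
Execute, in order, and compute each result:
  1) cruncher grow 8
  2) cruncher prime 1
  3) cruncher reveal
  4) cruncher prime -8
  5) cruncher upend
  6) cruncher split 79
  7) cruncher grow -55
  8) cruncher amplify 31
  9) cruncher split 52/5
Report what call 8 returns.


# 1. cruncher grow(x=8) : 8
# 2. cruncher prime(x=1) : 1
# 3. cruncher reveal() : 1
# 4. cruncher prime(x=-8) : -8
# 5. cruncher upend() : -1/8
# 6. cruncher split(x=79) : -1/632
# 7. cruncher grow(x=-55) : -34761/632
# 8. cruncher amplify(x=31) : -1077591/632
# 9. cruncher split(x=52/5) : -5387955/32864

Answer: -1077591/632


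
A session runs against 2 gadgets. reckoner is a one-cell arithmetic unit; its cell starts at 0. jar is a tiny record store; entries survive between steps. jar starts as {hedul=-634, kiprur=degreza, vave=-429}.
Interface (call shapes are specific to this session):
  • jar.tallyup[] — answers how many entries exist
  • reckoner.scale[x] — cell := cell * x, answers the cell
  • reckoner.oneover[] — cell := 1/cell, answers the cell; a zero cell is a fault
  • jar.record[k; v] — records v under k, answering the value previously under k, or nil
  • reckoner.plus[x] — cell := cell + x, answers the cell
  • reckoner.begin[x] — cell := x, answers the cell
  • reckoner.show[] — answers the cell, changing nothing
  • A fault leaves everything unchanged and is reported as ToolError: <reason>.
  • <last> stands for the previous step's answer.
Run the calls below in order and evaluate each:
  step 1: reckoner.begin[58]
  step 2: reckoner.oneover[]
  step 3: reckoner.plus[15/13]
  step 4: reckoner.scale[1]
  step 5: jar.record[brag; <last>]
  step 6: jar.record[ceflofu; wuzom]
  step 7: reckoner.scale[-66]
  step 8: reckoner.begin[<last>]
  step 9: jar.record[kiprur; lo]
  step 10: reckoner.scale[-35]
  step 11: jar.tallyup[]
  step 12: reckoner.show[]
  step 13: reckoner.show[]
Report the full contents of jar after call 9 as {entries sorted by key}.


==> reckoner.begin(x: 58)
<== 58
==> reckoner.oneover()
<== 1/58
==> reckoner.plus(x: 15/13)
<== 883/754
==> reckoner.scale(x: 1)
<== 883/754
==> jar.record(k: brag, v: <last>)
<== nil
==> jar.record(k: ceflofu, v: wuzom)
<== nil
==> reckoner.scale(x: -66)
<== -29139/377
==> reckoner.begin(x: <last>)
<== -29139/377
==> jar.record(k: kiprur, v: lo)
<== degreza
==> reckoner.scale(x: -35)
<== 1019865/377
==> jar.tallyup()
<== 5
==> reckoner.show()
<== 1019865/377
==> reckoner.show()
<== 1019865/377

Answer: {brag=883/754, ceflofu=wuzom, hedul=-634, kiprur=lo, vave=-429}


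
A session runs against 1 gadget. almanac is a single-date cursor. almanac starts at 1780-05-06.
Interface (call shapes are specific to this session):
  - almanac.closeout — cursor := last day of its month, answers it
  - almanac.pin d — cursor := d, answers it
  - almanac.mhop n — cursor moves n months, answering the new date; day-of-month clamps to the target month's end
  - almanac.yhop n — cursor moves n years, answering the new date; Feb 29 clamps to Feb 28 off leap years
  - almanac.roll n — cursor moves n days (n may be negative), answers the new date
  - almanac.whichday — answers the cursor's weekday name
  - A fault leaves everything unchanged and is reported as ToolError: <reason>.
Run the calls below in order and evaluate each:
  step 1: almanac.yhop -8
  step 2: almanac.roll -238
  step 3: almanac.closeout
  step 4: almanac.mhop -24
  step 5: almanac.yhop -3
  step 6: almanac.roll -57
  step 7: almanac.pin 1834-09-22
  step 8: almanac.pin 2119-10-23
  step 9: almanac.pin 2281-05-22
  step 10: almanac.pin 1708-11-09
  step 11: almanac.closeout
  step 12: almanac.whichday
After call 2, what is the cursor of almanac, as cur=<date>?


Answer: cur=1771-09-11

Derivation:
% 1. almanac.yhop(n=-8) => 1772-05-06
% 2. almanac.roll(n=-238) => 1771-09-11
% 3. almanac.closeout() => 1771-09-30
% 4. almanac.mhop(n=-24) => 1769-09-30
% 5. almanac.yhop(n=-3) => 1766-09-30
% 6. almanac.roll(n=-57) => 1766-08-04
% 7. almanac.pin(d=1834-09-22) => 1834-09-22
% 8. almanac.pin(d=2119-10-23) => 2119-10-23
% 9. almanac.pin(d=2281-05-22) => 2281-05-22
% 10. almanac.pin(d=1708-11-09) => 1708-11-09
% 11. almanac.closeout() => 1708-11-30
% 12. almanac.whichday() => Friday


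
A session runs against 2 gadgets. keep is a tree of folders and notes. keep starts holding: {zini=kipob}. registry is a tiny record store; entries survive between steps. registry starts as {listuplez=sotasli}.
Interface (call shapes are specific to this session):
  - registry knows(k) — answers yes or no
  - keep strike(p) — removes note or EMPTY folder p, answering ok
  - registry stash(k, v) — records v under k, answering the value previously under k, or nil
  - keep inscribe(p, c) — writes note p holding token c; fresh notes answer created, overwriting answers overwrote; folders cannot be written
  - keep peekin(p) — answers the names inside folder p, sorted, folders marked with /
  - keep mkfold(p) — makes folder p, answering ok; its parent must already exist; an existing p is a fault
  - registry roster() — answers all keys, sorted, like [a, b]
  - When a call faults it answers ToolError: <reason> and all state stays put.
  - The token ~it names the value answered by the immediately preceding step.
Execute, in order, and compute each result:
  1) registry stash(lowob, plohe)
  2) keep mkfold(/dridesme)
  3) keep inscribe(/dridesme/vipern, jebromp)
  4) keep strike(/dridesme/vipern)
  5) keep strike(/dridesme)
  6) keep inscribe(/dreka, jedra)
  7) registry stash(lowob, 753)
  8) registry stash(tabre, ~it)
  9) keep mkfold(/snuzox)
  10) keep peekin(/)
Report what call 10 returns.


>>> registry stash k=lowob v=plohe
[out] nil
>>> keep mkfold p=/dridesme
[out] ok
>>> keep inscribe p=/dridesme/vipern c=jebromp
[out] created
>>> keep strike p=/dridesme/vipern
[out] ok
>>> keep strike p=/dridesme
[out] ok
>>> keep inscribe p=/dreka c=jedra
[out] created
>>> registry stash k=lowob v=753
[out] plohe
>>> registry stash k=tabre v=~it
[out] nil
>>> keep mkfold p=/snuzox
[out] ok
>>> keep peekin p=/
[out] [dreka, snuzox/, zini]

Answer: [dreka, snuzox/, zini]


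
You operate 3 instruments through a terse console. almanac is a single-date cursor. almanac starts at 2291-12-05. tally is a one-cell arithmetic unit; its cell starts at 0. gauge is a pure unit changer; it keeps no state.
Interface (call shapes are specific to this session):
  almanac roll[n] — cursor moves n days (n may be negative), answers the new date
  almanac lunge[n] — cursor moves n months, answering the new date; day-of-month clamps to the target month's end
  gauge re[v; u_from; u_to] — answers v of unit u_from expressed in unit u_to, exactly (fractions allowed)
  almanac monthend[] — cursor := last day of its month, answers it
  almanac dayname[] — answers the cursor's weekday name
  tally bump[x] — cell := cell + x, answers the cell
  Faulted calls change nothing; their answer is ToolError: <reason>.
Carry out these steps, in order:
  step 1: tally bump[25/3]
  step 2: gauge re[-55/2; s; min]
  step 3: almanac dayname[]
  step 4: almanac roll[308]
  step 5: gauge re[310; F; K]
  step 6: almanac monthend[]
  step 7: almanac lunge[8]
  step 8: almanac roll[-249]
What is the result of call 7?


Answer: 2293-06-30

Derivation:
# 1. tally bump(x: 25/3) ~> 25/3
# 2. gauge re(v: -55/2, u_from: s, u_to: min) ~> -11/24
# 3. almanac dayname() ~> Saturday
# 4. almanac roll(n: 308) ~> 2292-10-08
# 5. gauge re(v: 310, u_from: F, u_to: K) ~> 76967/180
# 6. almanac monthend() ~> 2292-10-31
# 7. almanac lunge(n: 8) ~> 2293-06-30
# 8. almanac roll(n: -249) ~> 2292-10-24


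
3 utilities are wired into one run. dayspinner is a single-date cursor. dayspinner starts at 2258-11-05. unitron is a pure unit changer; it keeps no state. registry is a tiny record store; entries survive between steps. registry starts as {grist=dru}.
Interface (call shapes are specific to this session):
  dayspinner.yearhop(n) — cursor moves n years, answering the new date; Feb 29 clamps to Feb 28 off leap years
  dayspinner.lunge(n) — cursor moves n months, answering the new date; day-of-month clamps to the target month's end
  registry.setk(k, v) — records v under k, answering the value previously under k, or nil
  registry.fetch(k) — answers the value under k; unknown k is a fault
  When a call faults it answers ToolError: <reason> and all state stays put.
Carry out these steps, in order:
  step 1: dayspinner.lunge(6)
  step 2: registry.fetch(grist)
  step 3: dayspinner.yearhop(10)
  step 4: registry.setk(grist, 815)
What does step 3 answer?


>>> lunge 6
:: 2259-05-05
>>> fetch grist
:: dru
>>> yearhop 10
:: 2269-05-05
>>> setk grist 815
:: dru

Answer: 2269-05-05


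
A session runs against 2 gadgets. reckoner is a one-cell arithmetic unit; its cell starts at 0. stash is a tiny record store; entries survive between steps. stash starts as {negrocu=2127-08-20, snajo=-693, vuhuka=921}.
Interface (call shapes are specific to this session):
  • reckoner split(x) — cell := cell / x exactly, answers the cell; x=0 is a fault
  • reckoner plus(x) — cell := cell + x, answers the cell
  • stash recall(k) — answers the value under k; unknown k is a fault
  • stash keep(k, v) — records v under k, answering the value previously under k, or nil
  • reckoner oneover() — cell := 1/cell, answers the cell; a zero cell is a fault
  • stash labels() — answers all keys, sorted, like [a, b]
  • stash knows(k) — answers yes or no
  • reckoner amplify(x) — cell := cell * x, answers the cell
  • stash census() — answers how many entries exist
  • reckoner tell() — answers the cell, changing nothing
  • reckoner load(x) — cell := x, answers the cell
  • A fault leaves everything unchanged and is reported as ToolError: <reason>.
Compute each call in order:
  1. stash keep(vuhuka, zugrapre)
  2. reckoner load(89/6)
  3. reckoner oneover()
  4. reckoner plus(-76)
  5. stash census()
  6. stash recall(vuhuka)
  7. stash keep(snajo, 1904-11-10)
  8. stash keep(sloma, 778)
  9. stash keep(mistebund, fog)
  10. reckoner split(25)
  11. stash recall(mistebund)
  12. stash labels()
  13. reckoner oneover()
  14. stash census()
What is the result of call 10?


Answer: -6758/2225

Derivation:
;; stash keep(k: vuhuka, v: zugrapre) => 921
;; reckoner load(x: 89/6) => 89/6
;; reckoner oneover() => 6/89
;; reckoner plus(x: -76) => -6758/89
;; stash census() => 3
;; stash recall(k: vuhuka) => zugrapre
;; stash keep(k: snajo, v: 1904-11-10) => -693
;; stash keep(k: sloma, v: 778) => nil
;; stash keep(k: mistebund, v: fog) => nil
;; reckoner split(x: 25) => -6758/2225
;; stash recall(k: mistebund) => fog
;; stash labels() => [mistebund, negrocu, sloma, snajo, vuhuka]
;; reckoner oneover() => -2225/6758
;; stash census() => 5


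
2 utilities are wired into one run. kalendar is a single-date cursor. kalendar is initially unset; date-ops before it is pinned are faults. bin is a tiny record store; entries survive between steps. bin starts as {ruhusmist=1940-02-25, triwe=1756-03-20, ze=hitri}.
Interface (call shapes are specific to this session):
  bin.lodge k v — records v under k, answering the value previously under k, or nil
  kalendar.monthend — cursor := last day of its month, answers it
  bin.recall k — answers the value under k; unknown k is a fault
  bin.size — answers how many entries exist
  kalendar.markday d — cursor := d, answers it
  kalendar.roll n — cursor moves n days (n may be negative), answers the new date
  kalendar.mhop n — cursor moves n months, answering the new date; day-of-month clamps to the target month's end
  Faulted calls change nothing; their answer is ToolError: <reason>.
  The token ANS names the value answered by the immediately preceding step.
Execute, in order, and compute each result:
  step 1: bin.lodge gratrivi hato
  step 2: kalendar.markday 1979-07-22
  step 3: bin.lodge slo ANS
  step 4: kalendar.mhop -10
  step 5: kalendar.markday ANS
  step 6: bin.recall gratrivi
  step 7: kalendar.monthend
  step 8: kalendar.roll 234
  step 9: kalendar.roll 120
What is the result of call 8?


Answer: 1979-05-22

Derivation:
Do: bin.lodge[k=gratrivi; v=hato]
See: nil
Do: kalendar.markday[d=1979-07-22]
See: 1979-07-22
Do: bin.lodge[k=slo; v=ANS]
See: nil
Do: kalendar.mhop[n=-10]
See: 1978-09-22
Do: kalendar.markday[d=ANS]
See: 1978-09-22
Do: bin.recall[k=gratrivi]
See: hato
Do: kalendar.monthend[]
See: 1978-09-30
Do: kalendar.roll[n=234]
See: 1979-05-22
Do: kalendar.roll[n=120]
See: 1979-09-19


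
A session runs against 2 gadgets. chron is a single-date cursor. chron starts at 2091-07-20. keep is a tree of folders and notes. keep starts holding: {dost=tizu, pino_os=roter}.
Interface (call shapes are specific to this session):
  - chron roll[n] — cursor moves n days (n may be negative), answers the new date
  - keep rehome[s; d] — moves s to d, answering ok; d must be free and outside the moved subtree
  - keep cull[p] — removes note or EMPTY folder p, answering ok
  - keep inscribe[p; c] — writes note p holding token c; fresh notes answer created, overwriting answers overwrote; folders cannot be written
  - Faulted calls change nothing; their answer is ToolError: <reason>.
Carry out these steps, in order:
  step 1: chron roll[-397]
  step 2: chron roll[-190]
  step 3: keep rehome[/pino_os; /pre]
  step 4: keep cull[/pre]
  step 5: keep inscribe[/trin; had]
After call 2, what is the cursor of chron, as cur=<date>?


[in] chron roll n=-397
= 2090-06-18
[in] chron roll n=-190
= 2089-12-10
[in] keep rehome s=/pino_os d=/pre
= ok
[in] keep cull p=/pre
= ok
[in] keep inscribe p=/trin c=had
= created

Answer: cur=2089-12-10


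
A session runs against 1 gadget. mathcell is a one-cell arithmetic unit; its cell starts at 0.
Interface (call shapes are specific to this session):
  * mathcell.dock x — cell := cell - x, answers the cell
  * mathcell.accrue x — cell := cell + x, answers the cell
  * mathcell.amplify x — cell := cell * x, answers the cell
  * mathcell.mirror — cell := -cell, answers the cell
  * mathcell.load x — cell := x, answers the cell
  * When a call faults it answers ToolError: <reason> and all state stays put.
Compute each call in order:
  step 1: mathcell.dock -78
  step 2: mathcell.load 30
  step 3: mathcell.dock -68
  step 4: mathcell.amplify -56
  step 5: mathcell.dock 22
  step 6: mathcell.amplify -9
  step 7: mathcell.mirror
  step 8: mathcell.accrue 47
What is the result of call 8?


Answer: -49543

Derivation:
Act: mathcell.dock[-78]
Obs: 78
Act: mathcell.load[30]
Obs: 30
Act: mathcell.dock[-68]
Obs: 98
Act: mathcell.amplify[-56]
Obs: -5488
Act: mathcell.dock[22]
Obs: -5510
Act: mathcell.amplify[-9]
Obs: 49590
Act: mathcell.mirror[]
Obs: -49590
Act: mathcell.accrue[47]
Obs: -49543


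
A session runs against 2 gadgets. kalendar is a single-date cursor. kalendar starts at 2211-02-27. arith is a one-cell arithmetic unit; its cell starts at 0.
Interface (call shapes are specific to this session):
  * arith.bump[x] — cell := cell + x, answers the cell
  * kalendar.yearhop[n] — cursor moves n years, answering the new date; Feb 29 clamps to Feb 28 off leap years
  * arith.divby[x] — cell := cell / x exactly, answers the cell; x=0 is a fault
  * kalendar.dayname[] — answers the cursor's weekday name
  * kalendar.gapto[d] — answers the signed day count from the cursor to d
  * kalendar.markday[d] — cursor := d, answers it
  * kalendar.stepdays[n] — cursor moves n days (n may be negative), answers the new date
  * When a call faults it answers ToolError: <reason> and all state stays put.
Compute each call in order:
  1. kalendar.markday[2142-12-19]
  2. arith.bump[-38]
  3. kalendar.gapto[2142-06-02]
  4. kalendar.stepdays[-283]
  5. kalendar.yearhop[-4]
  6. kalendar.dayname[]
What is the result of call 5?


Act: kalendar.markday[d→2142-12-19]
Obs: 2142-12-19
Act: arith.bump[x→-38]
Obs: -38
Act: kalendar.gapto[d→2142-06-02]
Obs: -200
Act: kalendar.stepdays[n→-283]
Obs: 2142-03-11
Act: kalendar.yearhop[n→-4]
Obs: 2138-03-11
Act: kalendar.dayname[]
Obs: Tuesday

Answer: 2138-03-11


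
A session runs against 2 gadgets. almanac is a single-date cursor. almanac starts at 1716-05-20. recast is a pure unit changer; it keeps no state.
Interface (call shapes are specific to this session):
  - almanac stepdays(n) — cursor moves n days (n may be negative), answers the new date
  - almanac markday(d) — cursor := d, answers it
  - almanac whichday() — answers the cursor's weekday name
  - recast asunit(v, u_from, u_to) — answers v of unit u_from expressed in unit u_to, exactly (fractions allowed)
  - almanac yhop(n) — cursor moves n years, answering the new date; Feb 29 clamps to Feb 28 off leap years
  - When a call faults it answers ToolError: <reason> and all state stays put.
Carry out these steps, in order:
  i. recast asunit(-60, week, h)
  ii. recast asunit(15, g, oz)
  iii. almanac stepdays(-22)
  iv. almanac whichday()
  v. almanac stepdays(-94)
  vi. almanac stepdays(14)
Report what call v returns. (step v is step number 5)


Act: recast asunit[v: -60; u_from: week; u_to: h]
Obs: -10080
Act: recast asunit[v: 15; u_from: g; u_to: oz]
Obs: 24000000/45359237
Act: almanac stepdays[n: -22]
Obs: 1716-04-28
Act: almanac whichday[]
Obs: Tuesday
Act: almanac stepdays[n: -94]
Obs: 1716-01-25
Act: almanac stepdays[n: 14]
Obs: 1716-02-08

Answer: 1716-01-25


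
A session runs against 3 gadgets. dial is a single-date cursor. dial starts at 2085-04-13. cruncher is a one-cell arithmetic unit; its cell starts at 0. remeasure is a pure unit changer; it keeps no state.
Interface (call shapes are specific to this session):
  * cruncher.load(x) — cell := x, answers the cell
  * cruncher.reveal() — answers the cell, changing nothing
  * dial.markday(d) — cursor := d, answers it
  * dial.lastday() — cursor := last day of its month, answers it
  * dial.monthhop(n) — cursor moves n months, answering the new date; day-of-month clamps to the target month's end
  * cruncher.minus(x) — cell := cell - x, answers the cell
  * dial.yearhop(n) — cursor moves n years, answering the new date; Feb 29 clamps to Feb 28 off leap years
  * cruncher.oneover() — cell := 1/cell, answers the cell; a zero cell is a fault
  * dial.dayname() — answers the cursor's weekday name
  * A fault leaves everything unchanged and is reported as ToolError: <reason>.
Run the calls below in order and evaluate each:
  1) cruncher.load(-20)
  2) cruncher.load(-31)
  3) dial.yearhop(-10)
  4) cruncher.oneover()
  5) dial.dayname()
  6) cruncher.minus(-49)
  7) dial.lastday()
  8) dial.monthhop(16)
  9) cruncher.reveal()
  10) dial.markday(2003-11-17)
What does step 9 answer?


==> load(x→-20)
<== -20
==> load(x→-31)
<== -31
==> yearhop(n→-10)
<== 2075-04-13
==> oneover()
<== -1/31
==> dayname()
<== Saturday
==> minus(x→-49)
<== 1518/31
==> lastday()
<== 2075-04-30
==> monthhop(n→16)
<== 2076-08-30
==> reveal()
<== 1518/31
==> markday(d→2003-11-17)
<== 2003-11-17

Answer: 1518/31


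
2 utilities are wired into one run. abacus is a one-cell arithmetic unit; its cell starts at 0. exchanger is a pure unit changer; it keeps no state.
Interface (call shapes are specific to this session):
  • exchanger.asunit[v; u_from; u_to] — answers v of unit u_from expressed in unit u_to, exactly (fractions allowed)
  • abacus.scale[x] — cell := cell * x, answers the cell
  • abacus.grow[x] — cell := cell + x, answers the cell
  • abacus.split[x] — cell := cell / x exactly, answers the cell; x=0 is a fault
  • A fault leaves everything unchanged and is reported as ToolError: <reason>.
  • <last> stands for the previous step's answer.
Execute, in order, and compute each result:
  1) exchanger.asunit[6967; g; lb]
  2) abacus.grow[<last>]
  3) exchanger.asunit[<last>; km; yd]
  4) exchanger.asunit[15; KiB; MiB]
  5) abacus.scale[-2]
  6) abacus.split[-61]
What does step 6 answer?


Next I call exchanger.asunit passing v='6967', u_from='g', u_to='lb', and see 696700000/45359237.
Invoking abacus.grow passing x='<last>': 696700000/45359237.
Then exchanger.asunit passing v='<last>', u_from='km', u_to='yd', which returns 870875000000000/51845607891.
Calling exchanger.asunit passing v='15', u_from='KiB', u_to='MiB', and observe 15/1024.
I try abacus.scale passing x='-2': -1393400000/45359237.
I call abacus.split passing x='-61', giving 1393400000/2766913457.

Answer: 1393400000/2766913457


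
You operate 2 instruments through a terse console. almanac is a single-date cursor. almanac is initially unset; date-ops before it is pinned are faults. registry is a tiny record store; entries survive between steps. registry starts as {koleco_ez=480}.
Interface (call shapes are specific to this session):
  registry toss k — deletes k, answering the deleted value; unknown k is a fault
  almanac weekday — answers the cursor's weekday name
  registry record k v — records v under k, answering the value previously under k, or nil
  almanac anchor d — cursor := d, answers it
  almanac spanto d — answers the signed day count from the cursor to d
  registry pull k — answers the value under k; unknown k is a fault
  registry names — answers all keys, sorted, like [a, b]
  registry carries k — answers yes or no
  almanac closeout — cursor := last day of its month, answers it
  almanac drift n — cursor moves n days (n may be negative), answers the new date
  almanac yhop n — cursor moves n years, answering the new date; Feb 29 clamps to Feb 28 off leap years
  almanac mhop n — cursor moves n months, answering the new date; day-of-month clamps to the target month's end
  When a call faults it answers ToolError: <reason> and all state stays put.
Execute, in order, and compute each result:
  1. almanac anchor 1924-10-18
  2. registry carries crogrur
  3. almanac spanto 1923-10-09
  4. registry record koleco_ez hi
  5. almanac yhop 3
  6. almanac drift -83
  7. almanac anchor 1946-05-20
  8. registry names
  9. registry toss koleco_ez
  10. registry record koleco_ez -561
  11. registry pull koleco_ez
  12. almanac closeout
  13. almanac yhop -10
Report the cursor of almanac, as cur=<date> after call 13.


Answer: cur=1936-05-31

Derivation:
! 1. almanac anchor(d→1924-10-18) == 1924-10-18
! 2. registry carries(k→crogrur) == no
! 3. almanac spanto(d→1923-10-09) == -375
! 4. registry record(k→koleco_ez, v→hi) == 480
! 5. almanac yhop(n→3) == 1927-10-18
! 6. almanac drift(n→-83) == 1927-07-27
! 7. almanac anchor(d→1946-05-20) == 1946-05-20
! 8. registry names() == [koleco_ez]
! 9. registry toss(k→koleco_ez) == hi
! 10. registry record(k→koleco_ez, v→-561) == nil
! 11. registry pull(k→koleco_ez) == -561
! 12. almanac closeout() == 1946-05-31
! 13. almanac yhop(n→-10) == 1936-05-31


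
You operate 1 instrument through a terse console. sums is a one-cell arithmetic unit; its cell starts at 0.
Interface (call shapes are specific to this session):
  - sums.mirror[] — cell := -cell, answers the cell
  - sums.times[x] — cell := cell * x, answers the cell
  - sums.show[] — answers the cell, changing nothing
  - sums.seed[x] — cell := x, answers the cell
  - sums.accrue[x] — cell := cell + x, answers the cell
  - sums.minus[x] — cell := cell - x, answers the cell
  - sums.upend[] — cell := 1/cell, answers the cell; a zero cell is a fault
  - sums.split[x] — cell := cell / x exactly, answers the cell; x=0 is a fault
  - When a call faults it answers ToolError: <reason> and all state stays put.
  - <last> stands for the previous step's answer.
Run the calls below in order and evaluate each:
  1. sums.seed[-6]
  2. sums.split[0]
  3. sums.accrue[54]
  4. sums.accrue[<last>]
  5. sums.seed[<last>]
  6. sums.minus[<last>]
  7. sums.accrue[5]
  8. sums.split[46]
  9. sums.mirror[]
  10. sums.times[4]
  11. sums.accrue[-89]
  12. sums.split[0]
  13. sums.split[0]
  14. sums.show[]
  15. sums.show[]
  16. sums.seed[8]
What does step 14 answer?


>>> sums.seed x=-6
= -6
>>> sums.split x=0
= ToolError: division by zero
>>> sums.accrue x=54
= 48
>>> sums.accrue x=<last>
= 96
>>> sums.seed x=<last>
= 96
>>> sums.minus x=<last>
= 0
>>> sums.accrue x=5
= 5
>>> sums.split x=46
= 5/46
>>> sums.mirror
= -5/46
>>> sums.times x=4
= -10/23
>>> sums.accrue x=-89
= -2057/23
>>> sums.split x=0
= ToolError: division by zero
>>> sums.split x=0
= ToolError: division by zero
>>> sums.show
= -2057/23
>>> sums.show
= -2057/23
>>> sums.seed x=8
= 8

Answer: -2057/23


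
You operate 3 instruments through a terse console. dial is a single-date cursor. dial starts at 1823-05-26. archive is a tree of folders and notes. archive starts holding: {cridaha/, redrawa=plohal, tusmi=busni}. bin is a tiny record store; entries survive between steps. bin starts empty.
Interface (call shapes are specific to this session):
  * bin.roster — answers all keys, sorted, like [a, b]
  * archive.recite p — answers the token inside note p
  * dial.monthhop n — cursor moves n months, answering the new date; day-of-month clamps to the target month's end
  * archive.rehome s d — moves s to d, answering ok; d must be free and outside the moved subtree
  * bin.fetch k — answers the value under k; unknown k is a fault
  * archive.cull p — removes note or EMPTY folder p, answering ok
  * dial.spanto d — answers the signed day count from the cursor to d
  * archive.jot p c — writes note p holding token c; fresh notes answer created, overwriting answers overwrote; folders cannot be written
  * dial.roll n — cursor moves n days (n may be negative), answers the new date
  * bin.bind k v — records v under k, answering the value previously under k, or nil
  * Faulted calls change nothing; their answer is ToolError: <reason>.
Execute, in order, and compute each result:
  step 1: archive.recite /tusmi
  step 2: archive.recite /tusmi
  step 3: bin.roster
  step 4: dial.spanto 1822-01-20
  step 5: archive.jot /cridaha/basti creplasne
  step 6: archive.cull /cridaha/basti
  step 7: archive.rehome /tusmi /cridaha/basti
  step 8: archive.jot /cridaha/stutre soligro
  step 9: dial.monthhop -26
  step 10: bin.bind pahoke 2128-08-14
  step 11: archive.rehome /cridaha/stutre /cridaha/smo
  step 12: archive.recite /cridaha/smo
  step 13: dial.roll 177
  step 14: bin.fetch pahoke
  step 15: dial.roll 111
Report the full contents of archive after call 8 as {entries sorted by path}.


Answer: {cridaha/, cridaha/basti=busni, cridaha/stutre=soligro, redrawa=plohal}

Derivation:
# 1. recite(/tusmi) -> busni
# 2. recite(/tusmi) -> busni
# 3. roster() -> []
# 4. spanto(1822-01-20) -> -491
# 5. jot(/cridaha/basti, creplasne) -> created
# 6. cull(/cridaha/basti) -> ok
# 7. rehome(/tusmi, /cridaha/basti) -> ok
# 8. jot(/cridaha/stutre, soligro) -> created
# 9. monthhop(-26) -> 1821-03-26
# 10. bind(pahoke, 2128-08-14) -> nil
# 11. rehome(/cridaha/stutre, /cridaha/smo) -> ok
# 12. recite(/cridaha/smo) -> soligro
# 13. roll(177) -> 1821-09-19
# 14. fetch(pahoke) -> 2128-08-14
# 15. roll(111) -> 1822-01-08


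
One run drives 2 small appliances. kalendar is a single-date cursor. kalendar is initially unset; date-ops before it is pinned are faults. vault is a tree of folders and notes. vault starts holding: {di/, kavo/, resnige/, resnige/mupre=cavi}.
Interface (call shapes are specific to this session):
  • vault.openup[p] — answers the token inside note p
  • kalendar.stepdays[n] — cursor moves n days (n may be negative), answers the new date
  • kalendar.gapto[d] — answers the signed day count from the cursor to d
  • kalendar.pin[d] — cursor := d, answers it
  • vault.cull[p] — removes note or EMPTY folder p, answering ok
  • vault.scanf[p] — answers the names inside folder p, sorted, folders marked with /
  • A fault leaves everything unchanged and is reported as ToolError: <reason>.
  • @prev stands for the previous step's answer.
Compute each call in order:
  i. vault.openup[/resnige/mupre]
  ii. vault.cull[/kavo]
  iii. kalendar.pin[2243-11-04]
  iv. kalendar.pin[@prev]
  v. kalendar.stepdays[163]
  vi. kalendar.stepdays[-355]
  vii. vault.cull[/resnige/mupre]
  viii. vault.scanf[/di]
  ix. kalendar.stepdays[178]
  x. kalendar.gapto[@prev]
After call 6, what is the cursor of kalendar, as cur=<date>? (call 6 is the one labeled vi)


>> vault.openup(p=/resnige/mupre)
<< cavi
>> vault.cull(p=/kavo)
<< ok
>> kalendar.pin(d=2243-11-04)
<< 2243-11-04
>> kalendar.pin(d=@prev)
<< 2243-11-04
>> kalendar.stepdays(n=163)
<< 2244-04-15
>> kalendar.stepdays(n=-355)
<< 2243-04-26
>> vault.cull(p=/resnige/mupre)
<< ok
>> vault.scanf(p=/di)
<< []
>> kalendar.stepdays(n=178)
<< 2243-10-21
>> kalendar.gapto(d=@prev)
<< 0

Answer: cur=2243-04-26


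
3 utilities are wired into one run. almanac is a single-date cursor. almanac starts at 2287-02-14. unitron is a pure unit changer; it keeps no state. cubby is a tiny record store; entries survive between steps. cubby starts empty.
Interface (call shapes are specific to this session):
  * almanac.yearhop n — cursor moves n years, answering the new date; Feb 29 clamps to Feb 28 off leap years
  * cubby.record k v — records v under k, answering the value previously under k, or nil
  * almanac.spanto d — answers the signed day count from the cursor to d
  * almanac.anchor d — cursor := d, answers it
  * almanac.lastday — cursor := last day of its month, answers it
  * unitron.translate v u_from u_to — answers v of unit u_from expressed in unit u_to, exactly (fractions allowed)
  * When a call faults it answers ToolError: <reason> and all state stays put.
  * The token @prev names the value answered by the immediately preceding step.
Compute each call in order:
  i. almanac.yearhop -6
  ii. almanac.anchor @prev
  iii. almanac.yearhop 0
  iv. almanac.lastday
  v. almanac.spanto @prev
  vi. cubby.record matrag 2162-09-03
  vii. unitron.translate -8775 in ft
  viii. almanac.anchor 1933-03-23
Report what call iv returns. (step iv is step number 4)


[in] yearhop n='-6'
[out] 2281-02-14
[in] anchor d='@prev'
[out] 2281-02-14
[in] yearhop n='0'
[out] 2281-02-14
[in] lastday
[out] 2281-02-28
[in] spanto d='@prev'
[out] 0
[in] record k='matrag' v='2162-09-03'
[out] nil
[in] translate v='-8775' u_from='in' u_to='ft'
[out] -2925/4
[in] anchor d='1933-03-23'
[out] 1933-03-23

Answer: 2281-02-28


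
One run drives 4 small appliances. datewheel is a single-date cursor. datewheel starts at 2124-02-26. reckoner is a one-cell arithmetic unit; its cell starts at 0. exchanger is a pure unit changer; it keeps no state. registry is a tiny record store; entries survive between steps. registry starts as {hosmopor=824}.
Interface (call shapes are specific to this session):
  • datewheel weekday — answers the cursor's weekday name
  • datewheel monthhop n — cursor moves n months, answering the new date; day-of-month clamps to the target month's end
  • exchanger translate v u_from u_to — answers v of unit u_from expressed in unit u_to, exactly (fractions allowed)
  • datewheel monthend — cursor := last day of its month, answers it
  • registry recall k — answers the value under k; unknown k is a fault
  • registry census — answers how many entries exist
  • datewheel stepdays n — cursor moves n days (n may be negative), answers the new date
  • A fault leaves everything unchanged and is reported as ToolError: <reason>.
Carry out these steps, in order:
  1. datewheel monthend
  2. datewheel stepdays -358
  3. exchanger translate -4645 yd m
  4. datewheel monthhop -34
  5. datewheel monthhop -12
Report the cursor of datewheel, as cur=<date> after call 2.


Do: datewheel monthend[]
See: 2124-02-29
Do: datewheel stepdays[n: -358]
See: 2123-03-08
Do: exchanger translate[v: -4645; u_from: yd; u_to: m]
See: -1061847/250
Do: datewheel monthhop[n: -34]
See: 2120-05-08
Do: datewheel monthhop[n: -12]
See: 2119-05-08

Answer: cur=2123-03-08


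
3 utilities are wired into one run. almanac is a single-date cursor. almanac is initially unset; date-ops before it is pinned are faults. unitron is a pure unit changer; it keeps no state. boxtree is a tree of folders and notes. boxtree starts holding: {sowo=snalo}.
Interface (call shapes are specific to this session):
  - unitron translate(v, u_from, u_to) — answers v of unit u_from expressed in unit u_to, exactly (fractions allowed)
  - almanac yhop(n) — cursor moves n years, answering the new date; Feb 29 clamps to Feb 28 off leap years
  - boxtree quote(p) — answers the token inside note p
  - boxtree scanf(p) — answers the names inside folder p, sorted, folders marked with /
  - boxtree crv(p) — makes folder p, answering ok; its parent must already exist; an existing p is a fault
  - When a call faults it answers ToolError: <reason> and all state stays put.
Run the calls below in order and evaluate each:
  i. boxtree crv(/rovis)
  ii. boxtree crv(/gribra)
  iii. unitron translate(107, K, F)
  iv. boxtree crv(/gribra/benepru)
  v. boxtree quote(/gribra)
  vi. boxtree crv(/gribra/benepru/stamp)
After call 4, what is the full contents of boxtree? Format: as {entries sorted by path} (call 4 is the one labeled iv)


I use boxtree crv(/rovis), — result: ok.
Using boxtree crv(/gribra), and observe ok.
Invoking unitron translate(107, K, F), and get -26707/100.
Calling boxtree crv(/gribra/benepru), and get ok.
I invoke boxtree quote(/gribra), and get ToolError: is a directory.
Next I call boxtree crv(/gribra/benepru/stamp), and get ok.

Answer: {gribra/, gribra/benepru/, rovis/, sowo=snalo}
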